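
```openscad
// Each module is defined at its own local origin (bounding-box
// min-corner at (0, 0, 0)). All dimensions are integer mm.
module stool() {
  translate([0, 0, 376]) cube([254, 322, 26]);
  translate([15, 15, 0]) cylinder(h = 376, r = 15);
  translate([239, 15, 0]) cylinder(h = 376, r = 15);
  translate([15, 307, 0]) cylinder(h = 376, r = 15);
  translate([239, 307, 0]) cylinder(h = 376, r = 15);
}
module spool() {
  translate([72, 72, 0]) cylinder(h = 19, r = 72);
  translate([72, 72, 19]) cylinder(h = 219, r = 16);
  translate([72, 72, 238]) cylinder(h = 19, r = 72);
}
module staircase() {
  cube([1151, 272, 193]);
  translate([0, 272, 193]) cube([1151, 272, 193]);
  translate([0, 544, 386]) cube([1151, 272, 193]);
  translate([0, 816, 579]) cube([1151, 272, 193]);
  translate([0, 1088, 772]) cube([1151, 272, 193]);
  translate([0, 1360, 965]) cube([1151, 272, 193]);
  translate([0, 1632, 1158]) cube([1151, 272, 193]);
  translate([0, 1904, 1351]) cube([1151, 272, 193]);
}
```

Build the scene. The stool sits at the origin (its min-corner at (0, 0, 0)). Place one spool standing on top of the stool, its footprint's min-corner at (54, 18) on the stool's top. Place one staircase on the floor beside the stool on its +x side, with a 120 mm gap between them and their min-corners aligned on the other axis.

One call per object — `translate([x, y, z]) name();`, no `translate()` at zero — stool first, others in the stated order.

stool();
translate([54, 18, 402]) spool();
translate([374, 0, 0]) staircase();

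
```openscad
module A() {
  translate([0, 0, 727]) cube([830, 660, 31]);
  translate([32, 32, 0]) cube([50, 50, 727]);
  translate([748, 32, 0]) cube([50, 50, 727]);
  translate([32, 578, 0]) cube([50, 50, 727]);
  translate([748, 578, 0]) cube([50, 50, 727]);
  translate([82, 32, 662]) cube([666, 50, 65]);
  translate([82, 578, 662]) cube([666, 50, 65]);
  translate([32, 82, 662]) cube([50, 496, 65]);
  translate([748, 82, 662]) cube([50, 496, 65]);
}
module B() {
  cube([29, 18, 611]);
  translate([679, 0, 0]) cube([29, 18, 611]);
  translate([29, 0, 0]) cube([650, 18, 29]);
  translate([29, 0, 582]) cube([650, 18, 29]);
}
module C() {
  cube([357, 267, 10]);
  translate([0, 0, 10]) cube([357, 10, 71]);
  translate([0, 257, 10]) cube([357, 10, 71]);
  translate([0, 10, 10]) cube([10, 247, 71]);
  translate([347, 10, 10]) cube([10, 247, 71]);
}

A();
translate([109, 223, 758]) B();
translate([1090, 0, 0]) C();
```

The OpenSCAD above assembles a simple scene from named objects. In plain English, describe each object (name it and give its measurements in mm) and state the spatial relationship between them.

A is a rectangular dining table. The top is 830×660×31 mm with its upper surface at z = 758 mm. It stands on four 50×50 mm square legs, each inset 32 mm from the nearest pair of top edges, running from the floor to the underside of the top. Four apron rails, 50 mm thick and 65 mm tall, run between adjacent legs with their top edges flush with the underside of the top and their outer faces flush with the legs' outer faces.

B is a rectangular picture frame lying in the x–z plane (depth along y). The opening is 650 mm wide (x) by 553 mm tall (z), surrounded by a border 29 mm wide on all four sides. The frame is 18 mm deep and is made of two full-height vertical stiles with two horizontal rails fitted between them.

C is an open storage box with external size 357×267×81 mm and wall thickness 10 mm (the base is also 10 mm thick). The base covers the whole footprint; the four walls stand on the base, with the y-facing walls full-width and the x-facing walls fitting between their inner faces.

The picture frame is on top of the table. The open box is on the floor beside the table on its +x side.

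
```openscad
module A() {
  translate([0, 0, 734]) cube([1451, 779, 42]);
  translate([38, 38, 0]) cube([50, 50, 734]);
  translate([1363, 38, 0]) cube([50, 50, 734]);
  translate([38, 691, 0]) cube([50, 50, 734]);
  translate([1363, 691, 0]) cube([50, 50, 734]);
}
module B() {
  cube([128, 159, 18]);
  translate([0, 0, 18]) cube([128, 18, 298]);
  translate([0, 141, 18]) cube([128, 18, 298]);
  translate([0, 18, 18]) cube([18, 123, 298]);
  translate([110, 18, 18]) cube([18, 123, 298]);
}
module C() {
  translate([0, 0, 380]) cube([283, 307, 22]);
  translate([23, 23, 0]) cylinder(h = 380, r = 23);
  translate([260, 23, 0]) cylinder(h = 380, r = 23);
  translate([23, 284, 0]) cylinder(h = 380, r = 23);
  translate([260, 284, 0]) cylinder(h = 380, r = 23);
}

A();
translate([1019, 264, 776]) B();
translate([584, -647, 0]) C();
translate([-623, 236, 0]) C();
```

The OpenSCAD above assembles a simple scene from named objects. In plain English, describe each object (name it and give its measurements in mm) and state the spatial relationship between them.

A is a table with a 1451×779 mm rectangular top, 42 mm thick, top surface at z = 776 mm, supported by four 50×50 mm square legs, each inset 38 mm from the nearest pair of top edges, running from the floor.

B is an open-topped rectangular box: outside dimensions 128×159×316 mm, with a uniform wall and base thickness of 18 mm. The base is a full 128×159 slab on the floor; four walls sit on top of the base. The front and back walls (the −y and +y sides) span the full width; the two side walls fit between them.

C is a simple wooden stool: a rectangular seat 283 mm (x) by 307 mm (y), 22 mm thick, top face at z = 402 mm, on four round legs, each 46 mm in diameter. The legs rest on z = 0, each leg's axis is inset half a diameter from the nearest pair of seat edges (so the leg's bounding box is flush with the corner).

The open box is on top of the table. Two stools sit around the table at the −y, −x sides.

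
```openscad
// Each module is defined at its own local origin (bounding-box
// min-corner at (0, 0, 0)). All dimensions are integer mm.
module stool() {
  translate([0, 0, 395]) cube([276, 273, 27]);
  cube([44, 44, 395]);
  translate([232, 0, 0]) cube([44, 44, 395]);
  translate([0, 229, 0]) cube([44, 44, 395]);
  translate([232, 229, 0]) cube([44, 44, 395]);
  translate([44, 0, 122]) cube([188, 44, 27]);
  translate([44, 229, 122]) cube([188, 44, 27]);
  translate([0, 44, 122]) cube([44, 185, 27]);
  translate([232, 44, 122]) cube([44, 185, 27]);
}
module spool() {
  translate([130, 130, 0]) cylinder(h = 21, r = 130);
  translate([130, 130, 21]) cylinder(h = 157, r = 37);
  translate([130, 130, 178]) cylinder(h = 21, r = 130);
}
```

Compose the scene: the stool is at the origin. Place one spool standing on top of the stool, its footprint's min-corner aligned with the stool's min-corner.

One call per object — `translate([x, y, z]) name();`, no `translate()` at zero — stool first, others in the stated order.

stool();
translate([0, 0, 422]) spool();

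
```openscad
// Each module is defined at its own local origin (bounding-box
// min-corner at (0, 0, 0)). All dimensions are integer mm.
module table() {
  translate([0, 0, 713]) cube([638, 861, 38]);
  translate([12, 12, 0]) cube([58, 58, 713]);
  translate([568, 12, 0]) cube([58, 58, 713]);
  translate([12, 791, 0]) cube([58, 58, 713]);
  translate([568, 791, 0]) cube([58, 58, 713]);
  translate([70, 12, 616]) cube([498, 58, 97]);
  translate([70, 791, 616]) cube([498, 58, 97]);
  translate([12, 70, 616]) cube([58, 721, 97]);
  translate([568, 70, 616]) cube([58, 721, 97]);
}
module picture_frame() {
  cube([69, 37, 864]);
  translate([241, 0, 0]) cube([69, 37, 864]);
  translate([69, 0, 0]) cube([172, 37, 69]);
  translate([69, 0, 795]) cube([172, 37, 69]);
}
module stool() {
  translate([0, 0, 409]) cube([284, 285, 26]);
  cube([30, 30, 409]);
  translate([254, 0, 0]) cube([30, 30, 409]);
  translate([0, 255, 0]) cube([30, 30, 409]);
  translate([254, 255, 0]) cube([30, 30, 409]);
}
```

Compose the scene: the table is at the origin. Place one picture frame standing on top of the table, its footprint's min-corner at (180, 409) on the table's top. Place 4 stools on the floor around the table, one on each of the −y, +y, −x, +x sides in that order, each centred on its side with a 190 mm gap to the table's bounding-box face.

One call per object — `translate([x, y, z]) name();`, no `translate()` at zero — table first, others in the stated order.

table();
translate([180, 409, 751]) picture_frame();
translate([177, -475, 0]) stool();
translate([177, 1051, 0]) stool();
translate([-474, 288, 0]) stool();
translate([828, 288, 0]) stool();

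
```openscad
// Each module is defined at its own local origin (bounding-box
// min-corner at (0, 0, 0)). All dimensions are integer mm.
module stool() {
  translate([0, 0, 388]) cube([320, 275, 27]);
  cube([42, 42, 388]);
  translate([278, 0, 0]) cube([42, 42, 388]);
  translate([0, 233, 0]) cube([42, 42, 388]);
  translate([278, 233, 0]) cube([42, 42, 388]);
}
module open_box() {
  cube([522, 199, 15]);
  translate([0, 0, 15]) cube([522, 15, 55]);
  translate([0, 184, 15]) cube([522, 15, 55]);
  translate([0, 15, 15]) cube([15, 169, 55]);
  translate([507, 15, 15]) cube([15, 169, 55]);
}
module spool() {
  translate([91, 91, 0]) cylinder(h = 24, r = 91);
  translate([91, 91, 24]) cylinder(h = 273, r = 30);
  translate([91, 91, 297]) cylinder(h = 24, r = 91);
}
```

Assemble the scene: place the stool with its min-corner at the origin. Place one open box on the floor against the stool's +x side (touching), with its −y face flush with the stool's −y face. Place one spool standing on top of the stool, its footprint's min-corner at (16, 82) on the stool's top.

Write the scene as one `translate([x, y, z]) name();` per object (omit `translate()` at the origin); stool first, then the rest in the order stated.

stool();
translate([320, 0, 0]) open_box();
translate([16, 82, 415]) spool();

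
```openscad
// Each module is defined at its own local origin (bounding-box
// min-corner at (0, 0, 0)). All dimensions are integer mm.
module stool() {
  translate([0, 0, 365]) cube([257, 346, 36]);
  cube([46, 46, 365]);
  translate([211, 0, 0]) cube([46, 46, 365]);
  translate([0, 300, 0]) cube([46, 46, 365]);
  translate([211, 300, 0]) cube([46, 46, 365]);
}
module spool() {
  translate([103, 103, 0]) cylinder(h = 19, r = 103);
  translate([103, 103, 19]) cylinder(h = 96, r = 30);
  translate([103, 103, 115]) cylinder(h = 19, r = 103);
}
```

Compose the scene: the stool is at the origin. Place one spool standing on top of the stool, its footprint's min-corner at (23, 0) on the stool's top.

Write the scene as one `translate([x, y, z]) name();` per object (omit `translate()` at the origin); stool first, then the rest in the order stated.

stool();
translate([23, 0, 401]) spool();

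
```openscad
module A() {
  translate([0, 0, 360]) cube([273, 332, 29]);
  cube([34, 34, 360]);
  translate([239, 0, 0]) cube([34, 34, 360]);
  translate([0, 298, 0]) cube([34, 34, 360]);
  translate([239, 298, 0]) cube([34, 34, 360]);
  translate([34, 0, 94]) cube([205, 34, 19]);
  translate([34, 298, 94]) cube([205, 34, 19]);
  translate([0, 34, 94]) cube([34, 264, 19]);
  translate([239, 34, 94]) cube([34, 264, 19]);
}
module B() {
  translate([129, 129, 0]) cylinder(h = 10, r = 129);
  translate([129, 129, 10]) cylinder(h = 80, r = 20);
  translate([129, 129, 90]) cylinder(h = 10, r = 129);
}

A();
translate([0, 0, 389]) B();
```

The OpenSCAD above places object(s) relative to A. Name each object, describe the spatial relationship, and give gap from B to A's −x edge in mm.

A is a stool. B is a spool. The spool is on top of the stool. The gap from the spool to the stool's −x edge is 0 mm.

The spool's min-x is at 0; the stool's min-x is 0; gap = 0 mm.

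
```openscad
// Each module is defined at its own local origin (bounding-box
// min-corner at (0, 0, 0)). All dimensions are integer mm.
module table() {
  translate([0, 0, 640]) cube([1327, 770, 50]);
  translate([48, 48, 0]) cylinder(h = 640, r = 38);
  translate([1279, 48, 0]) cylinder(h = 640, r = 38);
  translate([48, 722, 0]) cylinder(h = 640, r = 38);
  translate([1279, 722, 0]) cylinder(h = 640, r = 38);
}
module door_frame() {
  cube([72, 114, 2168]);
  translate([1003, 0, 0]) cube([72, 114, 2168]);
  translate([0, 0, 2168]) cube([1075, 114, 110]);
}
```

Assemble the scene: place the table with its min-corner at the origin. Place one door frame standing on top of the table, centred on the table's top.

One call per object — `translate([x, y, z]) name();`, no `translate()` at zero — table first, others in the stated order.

table();
translate([126, 328, 690]) door_frame();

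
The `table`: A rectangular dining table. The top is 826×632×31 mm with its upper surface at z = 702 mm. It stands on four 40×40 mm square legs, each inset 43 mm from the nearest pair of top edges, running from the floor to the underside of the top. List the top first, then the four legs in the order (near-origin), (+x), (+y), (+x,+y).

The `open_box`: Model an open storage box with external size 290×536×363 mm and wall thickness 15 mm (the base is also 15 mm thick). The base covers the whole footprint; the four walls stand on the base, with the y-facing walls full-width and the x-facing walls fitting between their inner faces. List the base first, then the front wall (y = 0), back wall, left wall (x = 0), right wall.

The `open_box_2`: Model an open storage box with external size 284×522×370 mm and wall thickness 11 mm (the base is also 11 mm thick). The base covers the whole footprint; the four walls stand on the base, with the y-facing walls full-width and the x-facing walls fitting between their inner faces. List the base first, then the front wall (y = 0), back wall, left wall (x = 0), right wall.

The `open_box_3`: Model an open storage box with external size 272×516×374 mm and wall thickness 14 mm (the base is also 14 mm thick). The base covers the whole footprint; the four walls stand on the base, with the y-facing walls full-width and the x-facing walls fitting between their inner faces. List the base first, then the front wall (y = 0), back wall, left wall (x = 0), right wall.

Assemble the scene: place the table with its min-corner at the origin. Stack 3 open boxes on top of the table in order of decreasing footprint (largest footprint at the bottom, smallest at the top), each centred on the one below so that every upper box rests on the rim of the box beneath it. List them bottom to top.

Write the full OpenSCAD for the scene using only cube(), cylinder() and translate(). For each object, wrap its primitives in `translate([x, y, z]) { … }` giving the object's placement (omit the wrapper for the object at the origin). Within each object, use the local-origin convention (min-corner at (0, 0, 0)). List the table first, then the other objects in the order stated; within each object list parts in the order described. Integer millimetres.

translate([0, 0, 671]) cube([826, 632, 31]);
translate([43, 43, 0]) cube([40, 40, 671]);
translate([743, 43, 0]) cube([40, 40, 671]);
translate([43, 549, 0]) cube([40, 40, 671]);
translate([743, 549, 0]) cube([40, 40, 671]);
translate([268, 48, 702]) {
  cube([290, 536, 15]);
  translate([0, 0, 15]) cube([290, 15, 348]);
  translate([0, 521, 15]) cube([290, 15, 348]);
  translate([0, 15, 15]) cube([15, 506, 348]);
  translate([275, 15, 15]) cube([15, 506, 348]);
}
translate([271, 55, 1065]) {
  cube([284, 522, 11]);
  translate([0, 0, 11]) cube([284, 11, 359]);
  translate([0, 511, 11]) cube([284, 11, 359]);
  translate([0, 11, 11]) cube([11, 500, 359]);
  translate([273, 11, 11]) cube([11, 500, 359]);
}
translate([277, 58, 1435]) {
  cube([272, 516, 14]);
  translate([0, 0, 14]) cube([272, 14, 360]);
  translate([0, 502, 14]) cube([272, 14, 360]);
  translate([0, 14, 14]) cube([14, 488, 360]);
  translate([258, 14, 14]) cube([14, 488, 360]);
}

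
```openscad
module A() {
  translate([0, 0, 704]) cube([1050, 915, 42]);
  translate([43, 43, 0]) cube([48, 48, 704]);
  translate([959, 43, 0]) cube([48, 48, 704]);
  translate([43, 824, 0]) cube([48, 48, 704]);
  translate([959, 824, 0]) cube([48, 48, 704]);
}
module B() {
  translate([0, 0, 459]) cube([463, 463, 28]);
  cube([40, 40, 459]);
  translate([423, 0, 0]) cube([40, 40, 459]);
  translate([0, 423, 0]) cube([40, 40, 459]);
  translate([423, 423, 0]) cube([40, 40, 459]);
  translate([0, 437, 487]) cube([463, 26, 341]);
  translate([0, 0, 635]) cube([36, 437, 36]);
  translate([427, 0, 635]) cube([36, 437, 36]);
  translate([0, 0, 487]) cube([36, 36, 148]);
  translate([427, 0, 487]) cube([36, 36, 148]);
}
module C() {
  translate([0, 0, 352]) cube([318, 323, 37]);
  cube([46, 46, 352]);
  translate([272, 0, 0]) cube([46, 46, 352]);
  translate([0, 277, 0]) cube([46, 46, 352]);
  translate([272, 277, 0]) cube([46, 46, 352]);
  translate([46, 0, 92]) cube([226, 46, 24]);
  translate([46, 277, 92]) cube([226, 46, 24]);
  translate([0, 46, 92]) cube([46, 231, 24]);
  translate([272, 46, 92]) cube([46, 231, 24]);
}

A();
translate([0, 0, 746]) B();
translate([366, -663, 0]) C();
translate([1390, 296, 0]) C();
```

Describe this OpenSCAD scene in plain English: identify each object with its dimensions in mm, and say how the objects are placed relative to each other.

A is a table with a 1050×915 mm rectangular top, 42 mm thick, top surface at z = 746 mm, supported by four 48×48 mm square legs, each inset 43 mm from the nearest pair of top edges, running from the floor.

B is a chair. The seat is a 463×463×28 mm slab with its top at z = 487 mm, on four 40×40 mm corner legs (flush with the seat edges, standing on z = 0). A flat backrest 26 mm thick, 341 mm tall, spans the full seat width and rises from the seat top along its +y edge, rear face flush with the rear of the seat. Two armrests of 36×36 mm section run along each side from the seat's front edge to the front of the backrest, top faces 184 mm above the seat top and outer faces flush with the seat's x-edges; a 36×36 mm post under the front of each armrest stands on the seat at the front corner.

C is a four-legged stool. The seat is 318×323 mm, 37 mm thick, top at z = 389 mm. It stands on four square legs, each 46×46 mm in cross-section, from z = 0 to the seat underside, each flush with a corner of the seat. Four stretchers, 46 mm wide and 24 mm tall, connect adjacent legs with their undersides at z = 92 mm, each running between the inner faces of the legs it joins and aligned with the legs' outer faces on the other axis.

The chair is on top of the table. Two stools sit around the table at the −y, +x sides.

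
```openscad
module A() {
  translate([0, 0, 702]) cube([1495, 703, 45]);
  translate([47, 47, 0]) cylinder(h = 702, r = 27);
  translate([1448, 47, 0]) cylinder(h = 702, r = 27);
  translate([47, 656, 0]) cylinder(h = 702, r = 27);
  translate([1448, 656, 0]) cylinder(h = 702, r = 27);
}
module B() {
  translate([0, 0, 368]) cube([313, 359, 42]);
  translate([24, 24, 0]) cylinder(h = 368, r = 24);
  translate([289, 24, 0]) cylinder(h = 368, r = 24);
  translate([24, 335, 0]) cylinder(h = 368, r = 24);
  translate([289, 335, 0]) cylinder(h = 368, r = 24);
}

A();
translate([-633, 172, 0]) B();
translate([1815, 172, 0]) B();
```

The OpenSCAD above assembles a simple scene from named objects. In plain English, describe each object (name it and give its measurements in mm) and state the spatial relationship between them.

A is a table with a 1495×703 mm rectangular top, 45 mm thick, top surface at z = 747 mm, supported by four round legs of 54 mm diameter, each leg's bounding box inset 20 mm from the nearest pair of top edges, running from the floor.

B is a four-legged stool. The seat is a 313×359×42 mm slab whose top surface is at z = 410 mm; four round legs, each 48 mm in diameter, run from the floor (z = 0) to the underside of the seat, each leg's axis is inset half a diameter from the nearest pair of seat edges (so the leg's bounding box is flush with the corner).

Two stools sit around the table at the −x, +x sides.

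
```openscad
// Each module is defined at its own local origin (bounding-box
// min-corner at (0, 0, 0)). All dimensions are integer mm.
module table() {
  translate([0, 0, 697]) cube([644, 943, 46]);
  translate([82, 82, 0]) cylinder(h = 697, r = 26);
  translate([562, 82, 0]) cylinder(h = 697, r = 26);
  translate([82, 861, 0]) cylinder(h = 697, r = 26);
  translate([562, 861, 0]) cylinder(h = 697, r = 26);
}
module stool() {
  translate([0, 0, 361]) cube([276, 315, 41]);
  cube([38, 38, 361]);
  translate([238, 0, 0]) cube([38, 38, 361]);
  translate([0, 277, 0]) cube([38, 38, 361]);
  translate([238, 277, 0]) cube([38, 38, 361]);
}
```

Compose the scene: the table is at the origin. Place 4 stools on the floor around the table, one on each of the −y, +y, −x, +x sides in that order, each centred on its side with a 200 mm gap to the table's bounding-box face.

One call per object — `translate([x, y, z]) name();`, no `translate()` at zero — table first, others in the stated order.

table();
translate([184, -515, 0]) stool();
translate([184, 1143, 0]) stool();
translate([-476, 314, 0]) stool();
translate([844, 314, 0]) stool();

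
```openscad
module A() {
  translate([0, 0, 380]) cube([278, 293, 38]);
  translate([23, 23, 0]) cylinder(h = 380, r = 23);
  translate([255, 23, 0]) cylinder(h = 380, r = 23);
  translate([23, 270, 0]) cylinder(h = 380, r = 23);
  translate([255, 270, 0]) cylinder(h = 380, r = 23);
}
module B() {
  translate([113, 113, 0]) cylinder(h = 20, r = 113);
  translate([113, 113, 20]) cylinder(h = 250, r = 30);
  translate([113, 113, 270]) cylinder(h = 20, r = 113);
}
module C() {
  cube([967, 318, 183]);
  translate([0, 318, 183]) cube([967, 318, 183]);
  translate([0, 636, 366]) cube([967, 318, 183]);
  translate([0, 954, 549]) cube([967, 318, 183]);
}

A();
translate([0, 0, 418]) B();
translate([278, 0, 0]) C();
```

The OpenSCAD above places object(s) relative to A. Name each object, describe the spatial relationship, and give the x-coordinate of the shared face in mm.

The stool's +x face and the staircase's −x face are both at x = 278 mm.

A is a stool. B is a spool. C is a staircase. The spool is on top of the stool. The staircase is against the stool's +x side, with their −y faces flush. The x-coordinate of the shared face is 278 mm.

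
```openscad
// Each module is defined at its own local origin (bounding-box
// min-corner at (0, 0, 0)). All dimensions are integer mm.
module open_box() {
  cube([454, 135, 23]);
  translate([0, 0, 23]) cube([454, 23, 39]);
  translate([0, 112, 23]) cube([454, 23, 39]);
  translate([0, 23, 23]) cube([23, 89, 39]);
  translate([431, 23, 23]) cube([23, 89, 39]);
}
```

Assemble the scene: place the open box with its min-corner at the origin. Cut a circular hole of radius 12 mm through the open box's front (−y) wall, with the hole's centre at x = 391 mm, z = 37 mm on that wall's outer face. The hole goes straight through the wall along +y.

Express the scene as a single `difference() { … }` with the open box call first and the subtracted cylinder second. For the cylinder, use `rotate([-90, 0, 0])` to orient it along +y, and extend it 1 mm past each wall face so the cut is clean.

difference() {
  open_box();
  translate([391, -1, 37]) rotate([-90, 0, 0]) cylinder(h = 25, r = 12);
}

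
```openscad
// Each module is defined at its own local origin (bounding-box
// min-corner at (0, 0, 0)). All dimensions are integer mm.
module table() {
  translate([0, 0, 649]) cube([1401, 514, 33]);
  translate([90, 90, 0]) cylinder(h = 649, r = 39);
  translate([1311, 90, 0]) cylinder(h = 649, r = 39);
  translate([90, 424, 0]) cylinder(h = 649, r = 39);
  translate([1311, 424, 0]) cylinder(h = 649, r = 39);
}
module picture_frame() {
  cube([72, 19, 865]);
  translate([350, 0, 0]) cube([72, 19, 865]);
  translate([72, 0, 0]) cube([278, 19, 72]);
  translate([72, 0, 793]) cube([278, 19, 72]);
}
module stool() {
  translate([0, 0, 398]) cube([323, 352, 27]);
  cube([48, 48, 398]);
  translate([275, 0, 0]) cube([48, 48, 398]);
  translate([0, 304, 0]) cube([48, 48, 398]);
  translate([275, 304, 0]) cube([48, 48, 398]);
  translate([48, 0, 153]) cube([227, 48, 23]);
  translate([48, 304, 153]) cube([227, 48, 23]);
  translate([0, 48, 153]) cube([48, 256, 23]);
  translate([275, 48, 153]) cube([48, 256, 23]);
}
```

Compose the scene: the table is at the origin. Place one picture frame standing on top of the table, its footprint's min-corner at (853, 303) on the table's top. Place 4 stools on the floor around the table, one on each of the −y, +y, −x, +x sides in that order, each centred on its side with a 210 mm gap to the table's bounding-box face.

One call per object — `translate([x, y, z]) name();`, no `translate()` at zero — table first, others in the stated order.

table();
translate([853, 303, 682]) picture_frame();
translate([539, -562, 0]) stool();
translate([539, 724, 0]) stool();
translate([-533, 81, 0]) stool();
translate([1611, 81, 0]) stool();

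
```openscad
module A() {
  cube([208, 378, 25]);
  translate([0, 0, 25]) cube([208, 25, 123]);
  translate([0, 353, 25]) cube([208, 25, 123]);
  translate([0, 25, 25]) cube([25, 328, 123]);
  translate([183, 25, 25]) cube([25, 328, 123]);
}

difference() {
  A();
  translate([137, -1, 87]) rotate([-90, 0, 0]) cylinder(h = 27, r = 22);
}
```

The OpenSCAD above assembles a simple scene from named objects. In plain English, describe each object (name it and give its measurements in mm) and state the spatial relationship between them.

A is an open-topped rectangular box: outside dimensions 208×378×148 mm, with a uniform wall and base thickness of 25 mm. The base is a full 208×378 slab on the floor; four walls sit on top of the base. The front and back walls (the −y and +y sides) span the full width; the two side walls fit between them.

The open box has a circular hole of radius 22 mm through its front wall, centred at (x = 137, z = 87).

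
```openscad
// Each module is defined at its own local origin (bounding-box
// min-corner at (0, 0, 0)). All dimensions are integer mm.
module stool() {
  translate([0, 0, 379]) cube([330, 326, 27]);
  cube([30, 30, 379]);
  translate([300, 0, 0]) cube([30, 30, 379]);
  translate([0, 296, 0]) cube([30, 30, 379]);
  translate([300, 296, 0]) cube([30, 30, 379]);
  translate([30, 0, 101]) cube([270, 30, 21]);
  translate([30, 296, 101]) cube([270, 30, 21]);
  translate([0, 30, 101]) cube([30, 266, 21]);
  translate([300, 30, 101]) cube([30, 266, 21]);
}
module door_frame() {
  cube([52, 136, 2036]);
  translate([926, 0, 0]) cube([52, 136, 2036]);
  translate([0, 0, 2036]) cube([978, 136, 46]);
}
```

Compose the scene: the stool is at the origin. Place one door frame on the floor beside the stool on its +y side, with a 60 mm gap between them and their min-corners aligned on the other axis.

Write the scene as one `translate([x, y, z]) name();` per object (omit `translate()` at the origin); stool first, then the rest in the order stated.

stool();
translate([0, 386, 0]) door_frame();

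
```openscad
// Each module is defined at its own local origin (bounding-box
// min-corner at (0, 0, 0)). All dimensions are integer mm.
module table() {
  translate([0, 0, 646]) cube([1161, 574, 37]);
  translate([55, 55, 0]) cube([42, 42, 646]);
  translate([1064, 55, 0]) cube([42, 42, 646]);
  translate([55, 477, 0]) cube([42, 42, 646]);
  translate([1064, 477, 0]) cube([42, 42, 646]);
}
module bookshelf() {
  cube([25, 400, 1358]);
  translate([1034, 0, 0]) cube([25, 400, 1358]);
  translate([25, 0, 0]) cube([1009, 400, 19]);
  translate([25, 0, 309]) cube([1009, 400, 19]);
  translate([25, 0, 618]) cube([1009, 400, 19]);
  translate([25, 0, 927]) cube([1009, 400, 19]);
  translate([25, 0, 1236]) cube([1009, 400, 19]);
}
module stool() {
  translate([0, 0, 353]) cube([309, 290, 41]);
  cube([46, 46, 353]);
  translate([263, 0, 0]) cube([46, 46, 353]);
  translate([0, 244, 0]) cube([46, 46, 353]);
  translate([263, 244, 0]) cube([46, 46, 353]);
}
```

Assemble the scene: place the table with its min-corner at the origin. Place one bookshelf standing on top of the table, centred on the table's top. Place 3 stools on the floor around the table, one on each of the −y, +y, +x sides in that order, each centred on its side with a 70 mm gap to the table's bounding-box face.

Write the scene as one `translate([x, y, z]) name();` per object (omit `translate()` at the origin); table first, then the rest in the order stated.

table();
translate([51, 87, 683]) bookshelf();
translate([426, -360, 0]) stool();
translate([426, 644, 0]) stool();
translate([1231, 142, 0]) stool();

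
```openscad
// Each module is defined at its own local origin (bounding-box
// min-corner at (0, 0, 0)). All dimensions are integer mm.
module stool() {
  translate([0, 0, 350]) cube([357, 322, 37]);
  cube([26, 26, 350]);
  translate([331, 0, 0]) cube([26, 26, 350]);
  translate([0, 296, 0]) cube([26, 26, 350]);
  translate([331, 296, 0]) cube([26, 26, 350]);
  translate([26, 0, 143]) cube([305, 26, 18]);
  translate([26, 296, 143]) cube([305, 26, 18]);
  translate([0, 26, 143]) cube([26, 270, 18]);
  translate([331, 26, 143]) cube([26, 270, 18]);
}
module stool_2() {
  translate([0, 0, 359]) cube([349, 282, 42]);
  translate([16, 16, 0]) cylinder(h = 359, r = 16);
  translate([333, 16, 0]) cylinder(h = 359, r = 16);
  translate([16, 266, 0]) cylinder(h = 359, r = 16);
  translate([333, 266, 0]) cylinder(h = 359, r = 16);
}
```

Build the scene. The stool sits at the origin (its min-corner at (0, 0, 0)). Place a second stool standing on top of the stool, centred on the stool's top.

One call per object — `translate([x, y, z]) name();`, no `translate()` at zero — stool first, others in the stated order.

stool();
translate([4, 20, 387]) stool_2();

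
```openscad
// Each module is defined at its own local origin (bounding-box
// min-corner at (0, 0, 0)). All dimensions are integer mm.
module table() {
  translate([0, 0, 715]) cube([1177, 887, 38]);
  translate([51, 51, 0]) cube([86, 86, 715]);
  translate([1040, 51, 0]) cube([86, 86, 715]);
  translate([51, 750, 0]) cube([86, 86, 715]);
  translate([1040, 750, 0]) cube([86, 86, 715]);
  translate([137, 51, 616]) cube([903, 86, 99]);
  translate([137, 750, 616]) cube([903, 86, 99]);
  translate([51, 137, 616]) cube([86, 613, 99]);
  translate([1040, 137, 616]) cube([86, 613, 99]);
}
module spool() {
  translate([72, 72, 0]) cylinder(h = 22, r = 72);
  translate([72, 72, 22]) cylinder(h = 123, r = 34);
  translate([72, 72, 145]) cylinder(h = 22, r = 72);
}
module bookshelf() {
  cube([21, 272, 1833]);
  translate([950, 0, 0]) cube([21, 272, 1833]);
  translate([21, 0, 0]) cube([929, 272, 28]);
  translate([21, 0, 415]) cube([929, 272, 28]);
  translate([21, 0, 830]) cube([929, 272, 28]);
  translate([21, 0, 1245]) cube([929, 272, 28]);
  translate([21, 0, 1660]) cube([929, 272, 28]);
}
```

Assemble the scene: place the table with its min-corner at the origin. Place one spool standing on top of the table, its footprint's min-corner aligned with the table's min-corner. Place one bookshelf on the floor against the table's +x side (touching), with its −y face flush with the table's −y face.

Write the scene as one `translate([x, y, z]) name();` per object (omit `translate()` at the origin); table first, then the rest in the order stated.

table();
translate([0, 0, 753]) spool();
translate([1177, 0, 0]) bookshelf();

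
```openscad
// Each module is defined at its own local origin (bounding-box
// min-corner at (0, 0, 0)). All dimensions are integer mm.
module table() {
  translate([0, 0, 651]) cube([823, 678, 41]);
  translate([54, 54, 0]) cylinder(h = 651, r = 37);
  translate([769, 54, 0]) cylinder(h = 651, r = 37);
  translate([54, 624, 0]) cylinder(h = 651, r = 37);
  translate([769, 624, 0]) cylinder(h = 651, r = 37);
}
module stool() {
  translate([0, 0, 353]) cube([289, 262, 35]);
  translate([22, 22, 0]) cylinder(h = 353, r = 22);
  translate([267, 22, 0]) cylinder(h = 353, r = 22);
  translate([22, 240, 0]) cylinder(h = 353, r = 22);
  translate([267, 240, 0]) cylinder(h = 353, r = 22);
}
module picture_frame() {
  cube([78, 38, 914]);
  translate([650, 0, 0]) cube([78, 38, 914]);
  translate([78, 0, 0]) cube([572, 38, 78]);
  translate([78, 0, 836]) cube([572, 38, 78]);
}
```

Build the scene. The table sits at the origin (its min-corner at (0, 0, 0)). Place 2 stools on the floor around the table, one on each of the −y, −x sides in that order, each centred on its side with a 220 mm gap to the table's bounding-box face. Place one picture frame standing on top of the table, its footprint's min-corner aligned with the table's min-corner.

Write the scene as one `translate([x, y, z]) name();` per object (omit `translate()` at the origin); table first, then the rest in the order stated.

table();
translate([267, -482, 0]) stool();
translate([-509, 208, 0]) stool();
translate([0, 0, 692]) picture_frame();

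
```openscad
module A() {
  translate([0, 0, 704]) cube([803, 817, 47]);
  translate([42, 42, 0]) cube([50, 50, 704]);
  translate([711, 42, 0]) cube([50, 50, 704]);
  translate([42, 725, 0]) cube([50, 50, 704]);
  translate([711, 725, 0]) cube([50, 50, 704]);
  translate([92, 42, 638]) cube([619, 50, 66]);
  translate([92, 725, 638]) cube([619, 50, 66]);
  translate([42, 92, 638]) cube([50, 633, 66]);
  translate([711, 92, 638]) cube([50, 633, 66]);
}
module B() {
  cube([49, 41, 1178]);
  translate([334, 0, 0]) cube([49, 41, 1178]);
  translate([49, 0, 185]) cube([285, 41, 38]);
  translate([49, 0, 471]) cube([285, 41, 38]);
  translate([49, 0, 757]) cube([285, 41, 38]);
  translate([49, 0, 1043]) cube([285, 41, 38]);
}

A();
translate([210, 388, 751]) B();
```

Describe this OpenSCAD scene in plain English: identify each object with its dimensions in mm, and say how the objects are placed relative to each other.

A is a table: top 803 mm (x) × 817 mm (y), 47 mm thick, upper face at z = 751 mm, on four 50×50 mm square legs, each inset 42 mm from the nearest pair of top edges, running from z = 0 to the bottom of the top. Four apron rails, 50 mm thick and 66 mm tall, run between adjacent legs with their top edges flush with the underside of the top and their outer faces flush with the legs' outer faces.

B is a straight ladder. Two 49×41 mm vertical rails, 1178 mm tall, stand 383 mm apart (outside-to-outside) with their front faces coplanar on the −y side. 4 rungs, each 41 mm deep and 38 mm tall, span between the inner faces of the rails, front faces flush with the rails. The lowest rung's underside is at z = 185 mm and rungs are spaced 286 mm apart (underside to underside).

The ladder is on top of the table, centred.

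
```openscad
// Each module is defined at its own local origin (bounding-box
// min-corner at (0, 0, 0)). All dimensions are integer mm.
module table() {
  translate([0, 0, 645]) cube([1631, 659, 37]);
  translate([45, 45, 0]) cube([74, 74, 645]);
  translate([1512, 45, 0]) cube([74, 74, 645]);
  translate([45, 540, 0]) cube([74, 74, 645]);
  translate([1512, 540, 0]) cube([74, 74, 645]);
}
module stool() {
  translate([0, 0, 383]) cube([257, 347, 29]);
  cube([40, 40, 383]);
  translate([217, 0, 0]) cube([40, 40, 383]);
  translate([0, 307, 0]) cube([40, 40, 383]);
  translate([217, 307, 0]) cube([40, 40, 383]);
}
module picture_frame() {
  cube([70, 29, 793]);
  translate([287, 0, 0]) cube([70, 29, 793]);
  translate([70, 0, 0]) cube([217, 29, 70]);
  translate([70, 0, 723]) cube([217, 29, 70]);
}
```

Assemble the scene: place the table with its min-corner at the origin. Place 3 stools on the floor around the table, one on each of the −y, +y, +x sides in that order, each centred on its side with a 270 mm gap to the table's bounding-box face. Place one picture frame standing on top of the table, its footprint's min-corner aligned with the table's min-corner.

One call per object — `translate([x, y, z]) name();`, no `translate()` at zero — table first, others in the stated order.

table();
translate([687, -617, 0]) stool();
translate([687, 929, 0]) stool();
translate([1901, 156, 0]) stool();
translate([0, 0, 682]) picture_frame();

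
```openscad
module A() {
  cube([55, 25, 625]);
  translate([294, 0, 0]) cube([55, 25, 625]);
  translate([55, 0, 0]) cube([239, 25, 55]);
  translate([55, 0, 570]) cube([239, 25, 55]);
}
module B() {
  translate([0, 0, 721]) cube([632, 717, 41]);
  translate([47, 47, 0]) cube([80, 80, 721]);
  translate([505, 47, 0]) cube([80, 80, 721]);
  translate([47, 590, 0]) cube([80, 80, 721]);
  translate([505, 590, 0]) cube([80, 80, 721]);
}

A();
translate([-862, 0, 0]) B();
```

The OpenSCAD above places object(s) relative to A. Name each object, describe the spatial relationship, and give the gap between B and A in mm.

The table's nearest face is 230 mm from the picture frame's −x face.

A is a picture frame. B is a table. The table is on the floor beside the picture frame on its −x side. The gap between the table and the picture frame is 230 mm.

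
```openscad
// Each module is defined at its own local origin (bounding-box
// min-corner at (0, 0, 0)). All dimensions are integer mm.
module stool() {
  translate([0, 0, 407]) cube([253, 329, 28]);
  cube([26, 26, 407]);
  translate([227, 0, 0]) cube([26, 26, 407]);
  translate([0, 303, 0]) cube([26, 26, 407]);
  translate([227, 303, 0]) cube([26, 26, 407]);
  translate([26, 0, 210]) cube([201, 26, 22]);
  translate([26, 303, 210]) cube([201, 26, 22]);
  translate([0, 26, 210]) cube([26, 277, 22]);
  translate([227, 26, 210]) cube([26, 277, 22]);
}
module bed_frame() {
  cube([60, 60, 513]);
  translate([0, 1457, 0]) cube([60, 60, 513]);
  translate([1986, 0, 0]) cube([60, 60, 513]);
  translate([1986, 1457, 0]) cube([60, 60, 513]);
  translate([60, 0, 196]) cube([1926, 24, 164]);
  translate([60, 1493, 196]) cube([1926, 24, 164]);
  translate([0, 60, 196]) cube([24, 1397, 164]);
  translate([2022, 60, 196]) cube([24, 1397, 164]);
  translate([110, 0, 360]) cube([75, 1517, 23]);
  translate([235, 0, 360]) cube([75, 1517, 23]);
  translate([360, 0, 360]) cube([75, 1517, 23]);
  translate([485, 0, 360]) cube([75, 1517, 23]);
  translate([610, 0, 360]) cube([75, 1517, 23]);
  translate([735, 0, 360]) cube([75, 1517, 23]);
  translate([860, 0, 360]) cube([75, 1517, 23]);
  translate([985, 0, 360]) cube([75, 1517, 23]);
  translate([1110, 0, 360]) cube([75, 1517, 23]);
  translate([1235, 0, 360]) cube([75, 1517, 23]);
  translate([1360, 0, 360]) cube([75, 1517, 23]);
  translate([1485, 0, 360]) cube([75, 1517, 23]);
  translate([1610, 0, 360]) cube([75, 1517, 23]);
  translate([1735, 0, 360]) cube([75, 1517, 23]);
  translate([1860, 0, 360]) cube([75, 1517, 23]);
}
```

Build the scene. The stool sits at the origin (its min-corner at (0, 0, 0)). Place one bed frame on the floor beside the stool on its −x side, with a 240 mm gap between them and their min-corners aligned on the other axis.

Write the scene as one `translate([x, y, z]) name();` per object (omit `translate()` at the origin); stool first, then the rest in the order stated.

stool();
translate([-2286, 0, 0]) bed_frame();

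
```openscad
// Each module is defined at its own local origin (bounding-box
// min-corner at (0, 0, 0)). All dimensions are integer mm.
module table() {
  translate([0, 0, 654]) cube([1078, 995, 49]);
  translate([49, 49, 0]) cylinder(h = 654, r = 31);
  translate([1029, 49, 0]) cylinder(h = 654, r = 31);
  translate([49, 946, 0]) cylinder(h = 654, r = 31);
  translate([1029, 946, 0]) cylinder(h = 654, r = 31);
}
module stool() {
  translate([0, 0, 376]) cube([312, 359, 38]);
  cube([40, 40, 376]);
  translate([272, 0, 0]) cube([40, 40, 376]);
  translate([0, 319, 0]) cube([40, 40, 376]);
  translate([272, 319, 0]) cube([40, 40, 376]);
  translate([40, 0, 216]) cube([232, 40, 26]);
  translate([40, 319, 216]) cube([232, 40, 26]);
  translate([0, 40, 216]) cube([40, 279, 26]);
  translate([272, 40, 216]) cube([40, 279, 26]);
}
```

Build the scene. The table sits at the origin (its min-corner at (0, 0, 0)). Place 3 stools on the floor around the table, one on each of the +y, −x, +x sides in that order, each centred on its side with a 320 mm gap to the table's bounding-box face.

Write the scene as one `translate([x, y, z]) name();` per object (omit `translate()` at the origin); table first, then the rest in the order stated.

table();
translate([383, 1315, 0]) stool();
translate([-632, 318, 0]) stool();
translate([1398, 318, 0]) stool();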